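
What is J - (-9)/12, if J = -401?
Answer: -1601/4 ≈ -400.25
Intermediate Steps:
J - (-9)/12 = -401 - (-9)/12 = -401 - 1*(-3/4) = -401 + 3/4 = -1601/4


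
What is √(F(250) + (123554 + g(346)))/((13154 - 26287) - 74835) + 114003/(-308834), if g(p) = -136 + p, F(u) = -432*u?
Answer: -114003/308834 - √3941/43984 ≈ -0.37057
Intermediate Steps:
√(F(250) + (123554 + g(346)))/((13154 - 26287) - 74835) + 114003/(-308834) = √(-432*250 + (123554 + (-136 + 346)))/((13154 - 26287) - 74835) + 114003/(-308834) = √(-108000 + (123554 + 210))/(-13133 - 74835) + 114003*(-1/308834) = √(-108000 + 123764)/(-87968) - 114003/308834 = √15764*(-1/87968) - 114003/308834 = (2*√3941)*(-1/87968) - 114003/308834 = -√3941/43984 - 114003/308834 = -114003/308834 - √3941/43984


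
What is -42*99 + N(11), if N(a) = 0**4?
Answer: -4158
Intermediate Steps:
N(a) = 0
-42*99 + N(11) = -42*99 + 0 = -4158 + 0 = -4158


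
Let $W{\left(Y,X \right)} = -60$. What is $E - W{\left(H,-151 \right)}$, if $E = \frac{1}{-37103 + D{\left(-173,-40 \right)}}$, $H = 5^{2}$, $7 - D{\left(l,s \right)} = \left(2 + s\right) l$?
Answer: $\frac{2620199}{43670} \approx 60.0$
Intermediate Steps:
$D{\left(l,s \right)} = 7 - l \left(2 + s\right)$ ($D{\left(l,s \right)} = 7 - \left(2 + s\right) l = 7 - l \left(2 + s\right)$)
$H = 25$
$E = - \frac{1}{43670}$ ($E = \frac{1}{-37103 - \left(-353 + 6920\right)} = \frac{1}{-37103 + \left(7 + 346 - 6920\right)} = \frac{1}{-37103 - 6567} = \frac{1}{-43670} = - \frac{1}{43670} \approx -2.2899 \cdot 10^{-5}$)
$E - W{\left(H,-151 \right)} = - \frac{1}{43670} - -60 = - \frac{1}{43670} + 60 = \frac{2620199}{43670}$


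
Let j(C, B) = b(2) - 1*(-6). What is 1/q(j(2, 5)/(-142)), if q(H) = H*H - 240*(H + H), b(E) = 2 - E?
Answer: 5041/102249 ≈ 0.049301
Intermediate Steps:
j(C, B) = 6 (j(C, B) = (2 - 1*2) - 1*(-6) = (2 - 2) + 6 = 0 + 6 = 6)
q(H) = H² - 480*H
1/q(j(2, 5)/(-142)) = 1/((6/(-142))*(-480 + 6/(-142))) = 1/((6*(-1/142))*(-480 + 6*(-1/142))) = 1/(-3*(-480 - 3/71)/71) = 1/(-3/71*(-34083/71)) = 1/(102249/5041) = 5041/102249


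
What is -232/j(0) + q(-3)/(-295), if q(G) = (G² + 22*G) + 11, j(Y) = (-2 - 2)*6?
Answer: 8693/885 ≈ 9.8226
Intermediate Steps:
j(Y) = -24 (j(Y) = -4*6 = -24)
q(G) = 11 + G² + 22*G
-232/j(0) + q(-3)/(-295) = -232/(-24) + (11 + (-3)² + 22*(-3))/(-295) = -232*(-1/24) + (11 + 9 - 66)*(-1/295) = 29/3 - 46*(-1/295) = 29/3 + 46/295 = 8693/885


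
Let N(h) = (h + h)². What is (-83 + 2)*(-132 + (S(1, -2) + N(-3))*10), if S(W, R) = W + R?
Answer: -17658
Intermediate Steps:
N(h) = 4*h² (N(h) = (2*h)² = 4*h²)
S(W, R) = R + W
(-83 + 2)*(-132 + (S(1, -2) + N(-3))*10) = (-83 + 2)*(-132 + ((-2 + 1) + 4*(-3)²)*10) = -81*(-132 + (-1 + 4*9)*10) = -81*(-132 + (-1 + 36)*10) = -81*(-132 + 35*10) = -81*(-132 + 350) = -81*218 = -17658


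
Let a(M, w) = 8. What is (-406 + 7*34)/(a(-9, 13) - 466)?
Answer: 84/229 ≈ 0.36681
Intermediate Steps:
(-406 + 7*34)/(a(-9, 13) - 466) = (-406 + 7*34)/(8 - 466) = (-406 + 238)/(-458) = -168*(-1/458) = 84/229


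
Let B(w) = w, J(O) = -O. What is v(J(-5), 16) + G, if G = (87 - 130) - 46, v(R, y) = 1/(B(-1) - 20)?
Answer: -1870/21 ≈ -89.048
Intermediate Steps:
v(R, y) = -1/21 (v(R, y) = 1/(-1 - 20) = 1/(-21) = -1/21)
G = -89 (G = -43 - 46 = -89)
v(J(-5), 16) + G = -1/21 - 89 = -1870/21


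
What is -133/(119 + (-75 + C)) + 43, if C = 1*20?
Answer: 2619/64 ≈ 40.922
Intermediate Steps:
C = 20
-133/(119 + (-75 + C)) + 43 = -133/(119 + (-75 + 20)) + 43 = -133/(119 - 55) + 43 = -133/64 + 43 = 2619/64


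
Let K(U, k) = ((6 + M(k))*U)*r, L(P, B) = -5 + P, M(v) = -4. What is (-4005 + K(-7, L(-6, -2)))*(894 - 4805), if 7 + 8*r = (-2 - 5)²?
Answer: 31902027/2 ≈ 1.5951e+7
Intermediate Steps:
r = 21/4 (r = -7/8 + (-2 - 5)²/8 = -7/8 + (⅛)*(-7)² = -7/8 + (⅛)*49 = -7/8 + 49/8 = 21/4 ≈ 5.2500)
K(U, k) = 21*U/2 (K(U, k) = ((6 - 4)*U)*(21/4) = (2*U)*(21/4) = 21*U/2)
(-4005 + K(-7, L(-6, -2)))*(894 - 4805) = (-4005 + (21/2)*(-7))*(894 - 4805) = (-4005 - 147/2)*(-3911) = -8157/2*(-3911) = 31902027/2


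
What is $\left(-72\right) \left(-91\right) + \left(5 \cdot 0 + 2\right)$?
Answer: $6554$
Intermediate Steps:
$\left(-72\right) \left(-91\right) + \left(5 \cdot 0 + 2\right) = 6552 + \left(0 + 2\right) = 6552 + 2 = 6554$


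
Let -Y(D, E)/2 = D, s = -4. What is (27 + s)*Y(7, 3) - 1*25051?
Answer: -25373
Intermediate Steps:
Y(D, E) = -2*D
(27 + s)*Y(7, 3) - 1*25051 = (27 - 4)*(-2*7) - 1*25051 = 23*(-14) - 25051 = -322 - 25051 = -25373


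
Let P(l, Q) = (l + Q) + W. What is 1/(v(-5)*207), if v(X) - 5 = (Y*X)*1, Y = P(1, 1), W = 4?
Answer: -1/5175 ≈ -0.00019324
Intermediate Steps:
P(l, Q) = 4 + Q + l (P(l, Q) = (l + Q) + 4 = (Q + l) + 4 = 4 + Q + l)
Y = 6 (Y = 4 + 1 + 1 = 6)
v(X) = 5 + 6*X (v(X) = 5 + (6*X)*1 = 5 + 6*X)
1/(v(-5)*207) = 1/((5 + 6*(-5))*207) = 1/((5 - 30)*207) = 1/(-25*207) = 1/(-5175) = -1/5175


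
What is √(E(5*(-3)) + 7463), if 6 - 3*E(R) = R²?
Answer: √7390 ≈ 85.965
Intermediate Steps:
E(R) = 2 - R²/3
√(E(5*(-3)) + 7463) = √((2 - (5*(-3))²/3) + 7463) = √((2 - ⅓*(-15)²) + 7463) = √((2 - ⅓*225) + 7463) = √((2 - 75) + 7463) = √(-73 + 7463) = √7390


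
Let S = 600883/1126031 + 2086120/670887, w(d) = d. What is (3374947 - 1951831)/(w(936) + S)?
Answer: 1075078124153132652/709843588072133 ≈ 1514.5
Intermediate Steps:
S = 2752160382941/755439559497 (S = 600883*(1/1126031) + 2086120*(1/670887) = 600883/1126031 + 2086120/670887 = 2752160382941/755439559497 ≈ 3.6431)
(3374947 - 1951831)/(w(936) + S) = (3374947 - 1951831)/(936 + 2752160382941/755439559497) = 1423116/(709843588072133/755439559497) = 1423116*(755439559497/709843588072133) = 1075078124153132652/709843588072133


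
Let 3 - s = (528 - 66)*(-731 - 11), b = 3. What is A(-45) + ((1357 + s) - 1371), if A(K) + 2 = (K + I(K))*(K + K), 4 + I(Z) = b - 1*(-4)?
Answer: 346571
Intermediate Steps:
s = 342807 (s = 3 - (528 - 66)*(-731 - 11) = 3 - 462*(-742) = 3 - 1*(-342804) = 3 + 342804 = 342807)
I(Z) = 3 (I(Z) = -4 + (3 - 1*(-4)) = -4 + (3 + 4) = -4 + 7 = 3)
A(K) = -2 + 2*K*(3 + K) (A(K) = -2 + (K + 3)*(K + K) = -2 + (3 + K)*(2*K) = -2 + 2*K*(3 + K))
A(-45) + ((1357 + s) - 1371) = (-2 + 2*(-45)² + 6*(-45)) + ((1357 + 342807) - 1371) = (-2 + 2*2025 - 270) + (344164 - 1371) = (-2 + 4050 - 270) + 342793 = 3778 + 342793 = 346571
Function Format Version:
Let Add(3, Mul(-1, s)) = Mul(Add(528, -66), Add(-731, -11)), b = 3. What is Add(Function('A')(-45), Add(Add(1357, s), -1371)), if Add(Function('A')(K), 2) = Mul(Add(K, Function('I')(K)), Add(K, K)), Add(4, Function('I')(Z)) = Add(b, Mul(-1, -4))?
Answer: 346571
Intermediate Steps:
s = 342807 (s = Add(3, Mul(-1, Mul(Add(528, -66), Add(-731, -11)))) = Add(3, Mul(-1, Mul(462, -742))) = Add(3, Mul(-1, -342804)) = Add(3, 342804) = 342807)
Function('I')(Z) = 3 (Function('I')(Z) = Add(-4, Add(3, Mul(-1, -4))) = Add(-4, Add(3, 4)) = Add(-4, 7) = 3)
Function('A')(K) = Add(-2, Mul(2, K, Add(3, K))) (Function('A')(K) = Add(-2, Mul(Add(K, 3), Add(K, K))) = Add(-2, Mul(Add(3, K), Mul(2, K))) = Add(-2, Mul(2, K, Add(3, K))))
Add(Function('A')(-45), Add(Add(1357, s), -1371)) = Add(Add(-2, Mul(2, Pow(-45, 2)), Mul(6, -45)), Add(Add(1357, 342807), -1371)) = Add(Add(-2, Mul(2, 2025), -270), Add(344164, -1371)) = Add(Add(-2, 4050, -270), 342793) = Add(3778, 342793) = 346571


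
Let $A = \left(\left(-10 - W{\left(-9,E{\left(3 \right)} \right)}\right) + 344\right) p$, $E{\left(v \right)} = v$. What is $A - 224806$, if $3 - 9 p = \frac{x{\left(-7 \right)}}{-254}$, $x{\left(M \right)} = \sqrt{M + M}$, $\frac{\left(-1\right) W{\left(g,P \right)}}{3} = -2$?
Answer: $- \frac{674090}{3} + \frac{164 i \sqrt{14}}{1143} \approx -2.247 \cdot 10^{5} + 0.53686 i$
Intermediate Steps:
$W{\left(g,P \right)} = 6$ ($W{\left(g,P \right)} = \left(-3\right) \left(-2\right) = 6$)
$x{\left(M \right)} = \sqrt{2} \sqrt{M}$ ($x{\left(M \right)} = \sqrt{2 M} = \sqrt{2} \sqrt{M}$)
$p = \frac{1}{3} + \frac{i \sqrt{14}}{2286}$ ($p = \frac{1}{3} - \frac{\sqrt{2} \sqrt{-7} \frac{1}{-254}}{9} = \frac{1}{3} - \frac{\sqrt{2} i \sqrt{7} \left(- \frac{1}{254}\right)}{9} = \frac{1}{3} - \frac{i \sqrt{14} \left(- \frac{1}{254}\right)}{9} = \frac{1}{3} - \frac{\left(- \frac{1}{254}\right) i \sqrt{14}}{9} = \frac{1}{3} + \frac{i \sqrt{14}}{2286} \approx 0.33333 + 0.0016368 i$)
$A = \frac{328}{3} + \frac{164 i \sqrt{14}}{1143}$ ($A = \left(\left(-10 - 6\right) + 344\right) \left(\frac{1}{3} + \frac{i \sqrt{14}}{2286}\right) = \left(-16 + 344\right) \left(\frac{1}{3} + \frac{i \sqrt{14}}{2286}\right) = 328 \left(\frac{1}{3} + \frac{i \sqrt{14}}{2286}\right) = \frac{328}{3} + \frac{164 i \sqrt{14}}{1143} \approx 109.33 + 0.53686 i$)
$A - 224806 = \left(\frac{328}{3} + \frac{164 i \sqrt{14}}{1143}\right) - 224806 = - \frac{674090}{3} + \frac{164 i \sqrt{14}}{1143}$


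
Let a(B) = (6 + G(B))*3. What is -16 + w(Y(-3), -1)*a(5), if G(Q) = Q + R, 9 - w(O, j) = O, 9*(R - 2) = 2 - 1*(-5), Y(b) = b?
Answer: 480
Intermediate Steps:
R = 25/9 (R = 2 + (2 - 1*(-5))/9 = 2 + (2 + 5)/9 = 2 + (⅑)*7 = 2 + 7/9 = 25/9 ≈ 2.7778)
w(O, j) = 9 - O
G(Q) = 25/9 + Q (G(Q) = Q + 25/9 = 25/9 + Q)
a(B) = 79/3 + 3*B (a(B) = (6 + (25/9 + B))*3 = (79/9 + B)*3 = 79/3 + 3*B)
-16 + w(Y(-3), -1)*a(5) = -16 + (9 - 1*(-3))*(79/3 + 3*5) = -16 + (9 + 3)*(79/3 + 15) = -16 + 12*(124/3) = -16 + 496 = 480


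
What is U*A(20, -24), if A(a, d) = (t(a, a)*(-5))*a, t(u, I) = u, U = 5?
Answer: -10000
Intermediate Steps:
A(a, d) = -5*a² (A(a, d) = (a*(-5))*a = (-5*a)*a = -5*a²)
U*A(20, -24) = 5*(-5*20²) = 5*(-5*400) = 5*(-2000) = -10000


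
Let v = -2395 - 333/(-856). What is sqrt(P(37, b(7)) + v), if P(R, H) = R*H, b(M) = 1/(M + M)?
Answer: I*sqrt(21470344154)/2996 ≈ 48.908*I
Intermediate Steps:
b(M) = 1/(2*M)
P(R, H) = H*R
v = -2049787/856 (v = -2395 - 333*(-1/856) = -2395 + 333/856 = -2049787/856 ≈ -2394.6)
sqrt(P(37, b(7)) + v) = sqrt(((1/2)/7)*37 - 2049787/856) = sqrt(((1/2)*(1/7))*37 - 2049787/856) = sqrt((1/14)*37 - 2049787/856) = sqrt(37/14 - 2049787/856) = sqrt(-14332673/5992) = I*sqrt(21470344154)/2996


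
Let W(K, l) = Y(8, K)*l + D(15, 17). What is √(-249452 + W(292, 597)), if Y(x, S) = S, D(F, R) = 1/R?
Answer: 5*I*√868479/17 ≈ 274.09*I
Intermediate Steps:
W(K, l) = 1/17 + K*l (W(K, l) = K*l + 1/17 = 1/17 + K*l)
√(-249452 + W(292, 597)) = √(-249452 + (1/17 + 292*597)) = √(-249452 + (1/17 + 174324)) = √(-249452 + 2963509/17) = √(-1277175/17) = 5*I*√868479/17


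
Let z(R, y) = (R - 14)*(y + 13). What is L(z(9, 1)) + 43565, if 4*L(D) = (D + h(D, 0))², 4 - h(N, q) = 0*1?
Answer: 44654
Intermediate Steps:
h(N, q) = 4 (h(N, q) = 4 - 0 = 4 - 1*0 = 4 + 0 = 4)
z(R, y) = (-14 + R)*(13 + y)
L(D) = (4 + D)²/4 (L(D) = (D + 4)²/4 = (4 + D)²/4)
L(z(9, 1)) + 43565 = (4 + (-182 - 14*1 + 13*9 + 9*1))²/4 + 43565 = (4 + (-182 - 14 + 117 + 9))²/4 + 43565 = (4 - 70)²/4 + 43565 = (¼)*(-66)² + 43565 = (¼)*4356 + 43565 = 1089 + 43565 = 44654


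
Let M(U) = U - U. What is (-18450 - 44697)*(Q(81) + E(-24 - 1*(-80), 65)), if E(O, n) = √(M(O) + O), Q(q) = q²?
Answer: -414307467 - 126294*√14 ≈ -4.1478e+8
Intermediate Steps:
M(U) = 0
E(O, n) = √O (E(O, n) = √(0 + O) = √O)
(-18450 - 44697)*(Q(81) + E(-24 - 1*(-80), 65)) = (-18450 - 44697)*(81² + √(-24 - 1*(-80))) = -63147*(6561 + √(-24 + 80)) = -63147*(6561 + √56) = -63147*(6561 + 2*√14) = -414307467 - 126294*√14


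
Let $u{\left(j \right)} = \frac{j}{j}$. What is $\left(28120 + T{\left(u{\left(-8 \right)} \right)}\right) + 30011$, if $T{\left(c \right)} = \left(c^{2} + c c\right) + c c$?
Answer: $58134$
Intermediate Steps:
$u{\left(j \right)} = 1$
$T{\left(c \right)} = 3 c^{2}$ ($T{\left(c \right)} = \left(c^{2} + c^{2}\right) + c^{2} = 2 c^{2} + c^{2} = 3 c^{2}$)
$\left(28120 + T{\left(u{\left(-8 \right)} \right)}\right) + 30011 = \left(28120 + 3 \cdot 1^{2}\right) + 30011 = \left(28120 + 3 \cdot 1\right) + 30011 = \left(28120 + 3\right) + 30011 = 28123 + 30011 = 58134$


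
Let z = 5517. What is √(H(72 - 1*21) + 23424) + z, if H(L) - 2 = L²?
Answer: 5517 + √26027 ≈ 5678.3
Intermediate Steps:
H(L) = 2 + L²
√(H(72 - 1*21) + 23424) + z = √((2 + (72 - 1*21)²) + 23424) + 5517 = √((2 + (72 - 21)²) + 23424) + 5517 = √((2 + 51²) + 23424) + 5517 = √((2 + 2601) + 23424) + 5517 = √(2603 + 23424) + 5517 = √26027 + 5517 = 5517 + √26027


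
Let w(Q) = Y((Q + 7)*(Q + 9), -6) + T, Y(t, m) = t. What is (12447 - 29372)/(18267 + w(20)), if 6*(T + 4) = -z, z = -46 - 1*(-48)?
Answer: -50775/57137 ≈ -0.88865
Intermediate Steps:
z = 2 (z = -46 + 48 = 2)
T = -13/3 (T = -4 + (-1*2)/6 = -4 + (⅙)*(-2) = -4 - ⅓ = -13/3 ≈ -4.3333)
w(Q) = -13/3 + (7 + Q)*(9 + Q) (w(Q) = (Q + 7)*(Q + 9) - 13/3 = (7 + Q)*(9 + Q) - 13/3 = -13/3 + (7 + Q)*(9 + Q))
(12447 - 29372)/(18267 + w(20)) = (12447 - 29372)/(18267 + (176/3 + 20² + 16*20)) = -16925/(18267 + (176/3 + 400 + 320)) = -16925/(18267 + 2336/3) = -16925/57137/3 = -16925*3/57137 = -50775/57137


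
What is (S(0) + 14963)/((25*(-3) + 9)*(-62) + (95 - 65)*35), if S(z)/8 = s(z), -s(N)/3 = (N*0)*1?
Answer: 14963/5142 ≈ 2.9100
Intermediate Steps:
s(N) = 0 (s(N) = -3*N*0 = -0 = -3*0 = 0)
S(z) = 0 (S(z) = 8*0 = 0)
(S(0) + 14963)/((25*(-3) + 9)*(-62) + (95 - 65)*35) = (0 + 14963)/((25*(-3) + 9)*(-62) + (95 - 65)*35) = 14963/((-75 + 9)*(-62) + 30*35) = 14963/(-66*(-62) + 1050) = 14963/(4092 + 1050) = 14963/5142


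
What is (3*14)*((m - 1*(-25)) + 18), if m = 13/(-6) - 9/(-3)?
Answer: 1841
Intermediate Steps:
m = ⅚ (m = 13*(-⅙) - 9*(-⅓) = -13/6 + 3 = ⅚ ≈ 0.83333)
(3*14)*((m - 1*(-25)) + 18) = (3*14)*((⅚ - 1*(-25)) + 18) = 42*((⅚ + 25) + 18) = 42*(155/6 + 18) = 42*(263/6) = 1841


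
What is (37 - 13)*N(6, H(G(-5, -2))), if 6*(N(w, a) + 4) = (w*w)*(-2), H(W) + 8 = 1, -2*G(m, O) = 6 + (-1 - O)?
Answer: -384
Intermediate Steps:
G(m, O) = -5/2 + O/2 (G(m, O) = -(6 + (-1 - O))/2 = -(5 - O)/2 = -5/2 + O/2)
H(W) = -7 (H(W) = -8 + 1 = -7)
N(w, a) = -4 - w**2/3 (N(w, a) = -4 + ((w*w)*(-2))/6 = -4 + (w**2*(-2))/6 = -4 + (-2*w**2)/6 = -4 - w**2/3)
(37 - 13)*N(6, H(G(-5, -2))) = (37 - 13)*(-4 - 1/3*6**2) = 24*(-4 - 1/3*36) = 24*(-4 - 12) = 24*(-16) = -384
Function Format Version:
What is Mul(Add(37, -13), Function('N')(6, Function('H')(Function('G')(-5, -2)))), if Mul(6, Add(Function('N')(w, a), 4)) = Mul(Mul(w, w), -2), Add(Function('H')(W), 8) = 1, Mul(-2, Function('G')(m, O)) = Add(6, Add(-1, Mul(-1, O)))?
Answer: -384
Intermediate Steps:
Function('G')(m, O) = Add(Rational(-5, 2), Mul(Rational(1, 2), O)) (Function('G')(m, O) = Mul(Rational(-1, 2), Add(6, Add(-1, Mul(-1, O)))) = Mul(Rational(-1, 2), Add(5, Mul(-1, O))) = Add(Rational(-5, 2), Mul(Rational(1, 2), O)))
Function('H')(W) = -7 (Function('H')(W) = Add(-8, 1) = -7)
Function('N')(w, a) = Add(-4, Mul(Rational(-1, 3), Pow(w, 2))) (Function('N')(w, a) = Add(-4, Mul(Rational(1, 6), Mul(Mul(w, w), -2))) = Add(-4, Mul(Rational(1, 6), Mul(Pow(w, 2), -2))) = Add(-4, Mul(Rational(1, 6), Mul(-2, Pow(w, 2)))) = Add(-4, Mul(Rational(-1, 3), Pow(w, 2))))
Mul(Add(37, -13), Function('N')(6, Function('H')(Function('G')(-5, -2)))) = Mul(Add(37, -13), Add(-4, Mul(Rational(-1, 3), Pow(6, 2)))) = Mul(24, Add(-4, Mul(Rational(-1, 3), 36))) = Mul(24, Add(-4, -12)) = Mul(24, -16) = -384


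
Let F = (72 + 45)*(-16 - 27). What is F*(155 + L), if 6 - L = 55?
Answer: -533286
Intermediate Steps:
L = -49 (L = 6 - 1*55 = 6 - 55 = -49)
F = -5031 (F = 117*(-43) = -5031)
F*(155 + L) = -5031*(155 - 49) = -5031*106 = -533286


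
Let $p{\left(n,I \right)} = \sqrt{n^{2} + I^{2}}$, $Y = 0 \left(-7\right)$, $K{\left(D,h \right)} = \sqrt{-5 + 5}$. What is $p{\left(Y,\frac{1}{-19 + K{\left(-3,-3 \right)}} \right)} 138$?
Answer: $\frac{138}{19} \approx 7.2632$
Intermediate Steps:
$K{\left(D,h \right)} = 0$ ($K{\left(D,h \right)} = \sqrt{0} = 0$)
$Y = 0$
$p{\left(n,I \right)} = \sqrt{I^{2} + n^{2}}$
$p{\left(Y,\frac{1}{-19 + K{\left(-3,-3 \right)}} \right)} 138 = \sqrt{\left(\frac{1}{-19 + 0}\right)^{2} + 0^{2}} \cdot 138 = \sqrt{\left(\frac{1}{-19}\right)^{2} + 0} \cdot 138 = \sqrt{\left(- \frac{1}{19}\right)^{2} + 0} \cdot 138 = \sqrt{\frac{1}{361} + 0} \cdot 138 = \sqrt{\frac{1}{361}} \cdot 138 = \frac{1}{19} \cdot 138 = \frac{138}{19}$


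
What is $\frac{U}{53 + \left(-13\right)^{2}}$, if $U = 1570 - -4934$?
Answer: $\frac{1084}{37} \approx 29.297$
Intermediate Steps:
$U = 6504$ ($U = 1570 + 4934 = 6504$)
$\frac{U}{53 + \left(-13\right)^{2}} = \frac{1}{53 + \left(-13\right)^{2}} \cdot 6504 = \frac{1}{53 + 169} \cdot 6504 = \frac{1}{222} \cdot 6504 = \frac{1084}{37}$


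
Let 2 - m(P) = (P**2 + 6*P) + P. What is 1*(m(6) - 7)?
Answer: -83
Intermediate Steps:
m(P) = 2 - P**2 - 7*P (m(P) = 2 - ((P**2 + 6*P) + P) = 2 - (P**2 + 7*P) = 2 + (-P**2 - 7*P) = 2 - P**2 - 7*P)
1*(m(6) - 7) = 1*((2 - 1*6**2 - 7*6) - 7) = 1*((2 - 1*36 - 42) - 7) = 1*((2 - 36 - 42) - 7) = 1*(-76 - 7) = 1*(-83) = -83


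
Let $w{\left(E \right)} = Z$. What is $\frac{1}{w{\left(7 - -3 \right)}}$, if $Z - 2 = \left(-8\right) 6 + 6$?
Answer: $- \frac{1}{40} \approx -0.025$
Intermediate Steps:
$Z = -40$ ($Z = 2 + \left(\left(-8\right) 6 + 6\right) = 2 + \left(-48 + 6\right) = 2 - 42 = -40$)
$w{\left(E \right)} = -40$
$\frac{1}{w{\left(7 - -3 \right)}} = \frac{1}{-40} = - \frac{1}{40}$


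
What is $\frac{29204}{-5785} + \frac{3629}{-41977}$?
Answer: $- \frac{95914621}{18679765} \approx -5.1347$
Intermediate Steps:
$\frac{29204}{-5785} + \frac{3629}{-41977} = 29204 \left(- \frac{1}{5785}\right) + 3629 \left(- \frac{1}{41977}\right) = - \frac{29204}{5785} - \frac{3629}{41977} = - \frac{95914621}{18679765}$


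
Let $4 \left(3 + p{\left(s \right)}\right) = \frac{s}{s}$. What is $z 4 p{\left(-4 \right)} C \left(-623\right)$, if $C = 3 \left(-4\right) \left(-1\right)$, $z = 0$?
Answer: $0$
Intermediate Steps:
$p{\left(s \right)} = - \frac{11}{4}$ ($p{\left(s \right)} = -3 + \frac{s \frac{1}{s}}{4} = -3 + \frac{1}{4} \cdot 1 = -3 + \frac{1}{4} = - \frac{11}{4}$)
$C = 12$ ($C = \left(-12\right) \left(-1\right) = 12$)
$z 4 p{\left(-4 \right)} C \left(-623\right) = 0 \cdot 4 \left(- \frac{11}{4}\right) 12 \left(-623\right) = 0 \left(- \frac{11}{4}\right) 12 \left(-623\right) = 0 \cdot 12 \left(-623\right) = 0 \left(-623\right) = 0$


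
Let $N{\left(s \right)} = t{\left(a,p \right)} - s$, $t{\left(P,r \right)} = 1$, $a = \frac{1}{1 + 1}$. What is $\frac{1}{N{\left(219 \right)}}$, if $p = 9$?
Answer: $- \frac{1}{218} \approx -0.0045872$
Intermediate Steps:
$a = \frac{1}{2} \approx 0.5$
$N{\left(s \right)} = 1 - s$
$\frac{1}{N{\left(219 \right)}} = \frac{1}{1 - 219} = \frac{1}{-218} = - \frac{1}{218}$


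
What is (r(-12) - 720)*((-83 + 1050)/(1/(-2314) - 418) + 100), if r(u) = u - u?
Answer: -68031116640/967253 ≈ -70334.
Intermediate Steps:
r(u) = 0
(r(-12) - 720)*((-83 + 1050)/(1/(-2314) - 418) + 100) = (0 - 720)*((-83 + 1050)/(1/(-2314) - 418) + 100) = -720*(967/(-1/2314 - 418) + 100) = -720*(967/(-967253/2314) + 100) = -720*(967*(-2314/967253) + 100) = -720*(-2237638/967253 + 100) = -720*94487662/967253 = -68031116640/967253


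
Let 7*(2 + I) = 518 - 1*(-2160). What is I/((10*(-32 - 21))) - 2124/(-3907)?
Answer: -1264104/7247485 ≈ -0.17442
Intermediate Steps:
I = 2664/7 (I = -2 + (518 - 1*(-2160))/7 = -2 + (518 + 2160)/7 = -2 + (1/7)*2678 = -2 + 2678/7 = 2664/7 ≈ 380.57)
I/((10*(-32 - 21))) - 2124/(-3907) = 2664/(7*((10*(-32 - 21)))) - 2124/(-3907) = 2664/(7*((10*(-53)))) - 2124*(-1/3907) = (2664/7)/(-530) + 2124/3907 = (2664/7)*(-1/530) + 2124/3907 = -1332/1855 + 2124/3907 = -1264104/7247485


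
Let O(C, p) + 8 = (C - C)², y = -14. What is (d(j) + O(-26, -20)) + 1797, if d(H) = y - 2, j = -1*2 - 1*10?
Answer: 1773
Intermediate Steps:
j = -12 (j = -2 - 10 = -12)
O(C, p) = -8 (O(C, p) = -8 + (C - C)² = -8 + 0² = -8 + 0 = -8)
d(H) = -16 (d(H) = -14 - 2 = -16)
(d(j) + O(-26, -20)) + 1797 = (-16 - 8) + 1797 = -24 + 1797 = 1773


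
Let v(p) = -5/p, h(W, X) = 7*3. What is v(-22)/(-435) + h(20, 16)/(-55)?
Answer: -3659/9570 ≈ -0.38234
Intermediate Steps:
h(W, X) = 21
v(-22)/(-435) + h(20, 16)/(-55) = -5/(-22)/(-435) + 21/(-55) = -5*(-1/22)*(-1/435) + 21*(-1/55) = (5/22)*(-1/435) - 21/55 = -1/1914 - 21/55 = -3659/9570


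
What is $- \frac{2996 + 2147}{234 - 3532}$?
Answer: $\frac{5143}{3298} \approx 1.5594$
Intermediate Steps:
$- \frac{2996 + 2147}{234 - 3532} = - \frac{5143}{-3298} = - \frac{5143 \left(-1\right)}{3298} = \left(-1\right) \left(- \frac{5143}{3298}\right) = \frac{5143}{3298}$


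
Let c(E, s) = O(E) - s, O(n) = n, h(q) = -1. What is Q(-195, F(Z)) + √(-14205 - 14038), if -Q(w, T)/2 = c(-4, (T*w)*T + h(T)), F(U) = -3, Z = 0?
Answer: -3504 + I*√28243 ≈ -3504.0 + 168.06*I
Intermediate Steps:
c(E, s) = E - s
Q(w, T) = 6 + 2*w*T² (Q(w, T) = -2*(-4 - ((T*w)*T - 1)) = -2*(-4 - (w*T² - 1)) = -2*(-4 - (-1 + w*T²)) = -2*(-4 + (1 - w*T²)) = -2*(-3 - w*T²) = 6 + 2*w*T²)
Q(-195, F(Z)) + √(-14205 - 14038) = (6 + 2*(-195)*(-3)²) + √(-14205 - 14038) = (6 + 2*(-195)*9) + √(-28243) = (6 - 3510) + I*√28243 = -3504 + I*√28243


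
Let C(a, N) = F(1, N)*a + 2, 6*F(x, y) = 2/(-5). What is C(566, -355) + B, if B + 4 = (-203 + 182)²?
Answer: 6019/15 ≈ 401.27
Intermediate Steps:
F(x, y) = -1/15 (F(x, y) = (2/(-5))/6 = (2*(-⅕))/6 = (⅙)*(-⅖) = -1/15)
C(a, N) = 2 - a/15 (C(a, N) = -a/15 + 2 = 2 - a/15)
B = 437 (B = -4 + (-203 + 182)² = -4 + (-21)² = -4 + 441 = 437)
C(566, -355) + B = (2 - 1/15*566) + 437 = (2 - 566/15) + 437 = -536/15 + 437 = 6019/15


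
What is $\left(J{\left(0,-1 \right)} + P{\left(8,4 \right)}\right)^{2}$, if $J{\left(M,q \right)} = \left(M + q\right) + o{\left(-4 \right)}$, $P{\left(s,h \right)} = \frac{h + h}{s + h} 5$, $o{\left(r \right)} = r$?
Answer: $\frac{25}{9} \approx 2.7778$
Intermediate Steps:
$P{\left(s,h \right)} = \frac{10 h}{h + s}$ ($P{\left(s,h \right)} = \frac{2 h}{h + s} 5 = \frac{10 h}{h + s}$)
$J{\left(M,q \right)} = -4 + M + q$ ($J{\left(M,q \right)} = \left(M + q\right) - 4 = -4 + M + q$)
$\left(J{\left(0,-1 \right)} + P{\left(8,4 \right)}\right)^{2} = \left(\left(-4 + 0 - 1\right) + 10 \cdot 4 \frac{1}{4 + 8}\right)^{2} = \left(-5 + 10 \cdot 4 \cdot \frac{1}{12}\right)^{2} = \left(-5 + \frac{10}{3}\right)^{2} = \left(- \frac{5}{3}\right)^{2} = \frac{25}{9}$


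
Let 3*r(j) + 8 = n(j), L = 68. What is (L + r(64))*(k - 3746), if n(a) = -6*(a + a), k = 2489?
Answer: 239668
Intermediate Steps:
n(a) = -12*a
r(j) = -8/3 - 4*j (r(j) = -8/3 + (-12*j)/3 = -8/3 - 4*j)
(L + r(64))*(k - 3746) = (68 + (-8/3 - 4*64))*(2489 - 3746) = (68 + (-8/3 - 256))*(-1257) = (68 - 776/3)*(-1257) = -572/3*(-1257) = 239668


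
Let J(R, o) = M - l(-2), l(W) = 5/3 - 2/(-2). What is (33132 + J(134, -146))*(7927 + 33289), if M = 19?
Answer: 4098725120/3 ≈ 1.3662e+9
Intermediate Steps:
l(W) = 8/3 (l(W) = 5*(1/3) - 2*(-1/2) = 5/3 + 1 = 8/3)
J(R, o) = 49/3 (J(R, o) = 19 - 1*8/3 = 19 - 8/3 = 49/3)
(33132 + J(134, -146))*(7927 + 33289) = (33132 + 49/3)*(7927 + 33289) = (99445/3)*41216 = 4098725120/3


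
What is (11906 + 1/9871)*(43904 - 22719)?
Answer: 2489748630495/9871 ≈ 2.5223e+8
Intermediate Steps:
(11906 + 1/9871)*(43904 - 22719) = (11906 + 1/9871)*21185 = (117524127/9871)*21185 = 2489748630495/9871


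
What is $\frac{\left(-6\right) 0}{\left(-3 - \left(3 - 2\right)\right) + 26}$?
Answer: $0$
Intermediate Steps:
$\frac{\left(-6\right) 0}{\left(-3 - \left(3 - 2\right)\right) + 26} = \frac{0}{\left(-3 - \left(3 - 2\right)\right) + 26} = \frac{0}{\left(-3 - 1\right) + 26} = \frac{0}{-4 + 26} = \frac{0}{22} = 0 \cdot \frac{1}{22} = 0$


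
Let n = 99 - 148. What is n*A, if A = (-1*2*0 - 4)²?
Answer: -784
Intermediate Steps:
A = 16 (A = (-2*0 - 4)² = (0 - 4)² = (-4)² = 16)
n = -49
n*A = -49*16 = -784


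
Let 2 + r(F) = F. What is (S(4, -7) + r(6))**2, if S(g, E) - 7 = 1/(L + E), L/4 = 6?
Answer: 35344/289 ≈ 122.30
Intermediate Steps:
L = 24 (L = 4*6 = 24)
r(F) = -2 + F
S(g, E) = 7 + 1/(24 + E)
(S(4, -7) + r(6))**2 = ((169 + 7*(-7))/(24 - 7) + (-2 + 6))**2 = ((169 - 49)/17 + 4)**2 = ((1/17)*120 + 4)**2 = (120/17 + 4)**2 = (188/17)**2 = 35344/289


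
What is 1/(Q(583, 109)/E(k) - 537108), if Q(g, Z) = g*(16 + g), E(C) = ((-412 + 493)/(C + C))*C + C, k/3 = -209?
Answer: -1173/630726118 ≈ -1.8598e-6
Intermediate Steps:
k = -627 (k = 3*(-209) = -627)
E(C) = 81/2 + C (E(C) = (81/((2*C)))*C + C = (81*(1/(2*C)))*C + C = (81/(2*C))*C + C = 81/2 + C)
1/(Q(583, 109)/E(k) - 537108) = 1/((583*(16 + 583))/(81/2 - 627) - 537108) = 1/((583*599)/(-1173/2) - 537108) = 1/(349217*(-2/1173) - 537108) = 1/(-698434/1173 - 537108) = 1/(-630726118/1173) = -1173/630726118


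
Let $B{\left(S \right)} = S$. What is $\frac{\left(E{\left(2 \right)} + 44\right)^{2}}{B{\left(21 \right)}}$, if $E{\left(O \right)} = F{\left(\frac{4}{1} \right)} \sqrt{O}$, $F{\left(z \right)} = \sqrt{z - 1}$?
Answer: $\frac{\left(44 + \sqrt{6}\right)^{2}}{21} \approx 102.74$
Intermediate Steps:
$F{\left(z \right)} = \sqrt{-1 + z}$
$E{\left(O \right)} = \sqrt{3} \sqrt{O}$ ($E{\left(O \right)} = \sqrt{-1 + \frac{4}{1}} \sqrt{O} = \sqrt{-1 + 4 \cdot 1} \sqrt{O} = \sqrt{-1 + 4} \sqrt{O} = \sqrt{3} \sqrt{O}$)
$\frac{\left(E{\left(2 \right)} + 44\right)^{2}}{B{\left(21 \right)}} = \frac{\left(\sqrt{3} \sqrt{2} + 44\right)^{2}}{21} = \left(\sqrt{6} + 44\right)^{2} \cdot \frac{1}{21} = \left(44 + \sqrt{6}\right)^{2} \cdot \frac{1}{21} = \frac{\left(44 + \sqrt{6}\right)^{2}}{21}$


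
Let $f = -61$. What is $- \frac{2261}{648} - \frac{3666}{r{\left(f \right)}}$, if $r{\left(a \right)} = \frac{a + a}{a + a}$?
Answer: $- \frac{2377829}{648} \approx -3669.5$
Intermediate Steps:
$r{\left(a \right)} = 1$ ($r{\left(a \right)} = \frac{2 a}{2 a} = 2 a \frac{1}{2 a} = 1$)
$- \frac{2261}{648} - \frac{3666}{r{\left(f \right)}} = - \frac{2261}{648} - \frac{3666}{1} = \left(-2261\right) \frac{1}{648} - 3666 = - \frac{2261}{648} - 3666 = - \frac{2377829}{648}$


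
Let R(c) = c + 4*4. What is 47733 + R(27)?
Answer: 47776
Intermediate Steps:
R(c) = 16 + c (R(c) = c + 16 = 16 + c)
47733 + R(27) = 47733 + (16 + 27) = 47733 + 43 = 47776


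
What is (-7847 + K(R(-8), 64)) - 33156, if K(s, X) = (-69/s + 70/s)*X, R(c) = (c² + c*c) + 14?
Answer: -2911181/71 ≈ -41003.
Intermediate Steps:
R(c) = 14 + 2*c² (R(c) = (c² + c²) + 14 = 2*c² + 14 = 14 + 2*c²)
K(s, X) = X/s
(-7847 + K(R(-8), 64)) - 33156 = (-7847 + 64/(14 + 2*(-8)²)) - 33156 = (-7847 + 64/(14 + 2*64)) - 33156 = (-7847 + 64/(14 + 128)) - 33156 = (-7847 + 64/142) - 33156 = (-7847 + 64*(1/142)) - 33156 = (-7847 + 32/71) - 33156 = -557105/71 - 33156 = -2911181/71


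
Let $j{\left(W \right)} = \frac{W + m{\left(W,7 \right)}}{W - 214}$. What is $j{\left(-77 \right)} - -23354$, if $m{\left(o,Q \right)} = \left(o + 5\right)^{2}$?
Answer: $\frac{6790907}{291} \approx 23336.0$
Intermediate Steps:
$m{\left(o,Q \right)} = \left(5 + o\right)^{2}$
$j{\left(W \right)} = \frac{W + \left(5 + W\right)^{2}}{-214 + W}$ ($j{\left(W \right)} = \frac{W + \left(5 + W\right)^{2}}{W - 214} = \frac{W + \left(5 + W\right)^{2}}{-214 + W}$)
$j{\left(-77 \right)} - -23354 = \frac{-77 + \left(5 - 77\right)^{2}}{-214 - 77} - -23354 = \frac{-77 + \left(-72\right)^{2}}{-291} + 23354 = - \frac{-77 + 5184}{291} + 23354 = \left(- \frac{1}{291}\right) 5107 + 23354 = - \frac{5107}{291} + 23354 = \frac{6790907}{291}$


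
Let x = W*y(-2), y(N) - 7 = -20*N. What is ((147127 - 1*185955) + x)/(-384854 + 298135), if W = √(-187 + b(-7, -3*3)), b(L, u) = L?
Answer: 38828/86719 - 47*I*√194/86719 ≈ 0.44774 - 0.0075489*I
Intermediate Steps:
y(N) = 7 - 20*N
W = I*√194 (W = √(-187 - 7) = √(-194) = I*√194 ≈ 13.928*I)
x = 47*I*√194 (x = (I*√194)*(7 - 20*(-2)) = (I*√194)*(7 + 40) = (I*√194)*47 = 47*I*√194 ≈ 654.63*I)
((147127 - 1*185955) + x)/(-384854 + 298135) = ((147127 - 1*185955) + 47*I*√194)/(-384854 + 298135) = ((147127 - 185955) + 47*I*√194)/(-86719) = (-38828 + 47*I*√194)*(-1/86719) = 38828/86719 - 47*I*√194/86719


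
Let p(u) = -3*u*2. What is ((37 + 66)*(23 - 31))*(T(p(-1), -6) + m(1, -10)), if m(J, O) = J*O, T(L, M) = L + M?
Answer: 8240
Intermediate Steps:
p(u) = -6*u
((37 + 66)*(23 - 31))*(T(p(-1), -6) + m(1, -10)) = ((37 + 66)*(23 - 31))*((-6*(-1) - 6) + 1*(-10)) = (103*(-8))*((6 - 6) - 10) = -824*(0 - 10) = -824*(-10) = 8240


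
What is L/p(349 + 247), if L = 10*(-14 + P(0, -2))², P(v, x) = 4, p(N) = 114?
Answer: 500/57 ≈ 8.7719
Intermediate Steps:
L = 1000 (L = 10*(-14 + 4)² = 10*(-10)² = 10*100 = 1000)
L/p(349 + 247) = 1000/114 = 1000*(1/114) = 500/57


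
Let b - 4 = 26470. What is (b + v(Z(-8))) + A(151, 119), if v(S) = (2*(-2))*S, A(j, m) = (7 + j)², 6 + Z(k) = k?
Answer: 51494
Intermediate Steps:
b = 26474 (b = 4 + 26470 = 26474)
Z(k) = -6 + k
v(S) = -4*S
(b + v(Z(-8))) + A(151, 119) = (26474 - 4*(-6 - 8)) + (7 + 151)² = (26474 - 4*(-14)) + 158² = (26474 + 56) + 24964 = 26530 + 24964 = 51494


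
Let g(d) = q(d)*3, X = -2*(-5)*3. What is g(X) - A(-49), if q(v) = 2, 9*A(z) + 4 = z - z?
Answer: 58/9 ≈ 6.4444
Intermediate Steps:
A(z) = -4/9 (A(z) = -4/9 + (z - z)/9 = -4/9 + (1/9)*0 = -4/9 + 0 = -4/9)
X = 30 (X = 10*3 = 30)
g(d) = 6 (g(d) = 2*3 = 6)
g(X) - A(-49) = 6 - 1*(-4/9) = 6 + 4/9 = 58/9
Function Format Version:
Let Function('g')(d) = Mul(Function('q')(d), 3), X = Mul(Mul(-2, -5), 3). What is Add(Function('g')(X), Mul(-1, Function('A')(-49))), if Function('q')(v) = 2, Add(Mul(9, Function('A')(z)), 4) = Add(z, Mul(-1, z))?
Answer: Rational(58, 9) ≈ 6.4444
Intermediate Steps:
Function('A')(z) = Rational(-4, 9) (Function('A')(z) = Add(Rational(-4, 9), Mul(Rational(1, 9), Add(z, Mul(-1, z)))) = Add(Rational(-4, 9), Mul(Rational(1, 9), 0)) = Add(Rational(-4, 9), 0) = Rational(-4, 9))
X = 30 (X = Mul(10, 3) = 30)
Function('g')(d) = 6 (Function('g')(d) = Mul(2, 3) = 6)
Add(Function('g')(X), Mul(-1, Function('A')(-49))) = Add(6, Mul(-1, Rational(-4, 9))) = Add(6, Rational(4, 9)) = Rational(58, 9)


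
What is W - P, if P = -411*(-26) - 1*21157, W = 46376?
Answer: 56847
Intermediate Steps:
P = -10471 (P = 10686 - 21157 = -10471)
W - P = 46376 - 1*(-10471) = 46376 + 10471 = 56847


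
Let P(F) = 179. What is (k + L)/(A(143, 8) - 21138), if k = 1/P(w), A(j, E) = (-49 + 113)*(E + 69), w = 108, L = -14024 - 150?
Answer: 507429/580318 ≈ 0.87440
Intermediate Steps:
L = -14174
A(j, E) = 4416 + 64*E (A(j, E) = 64*(69 + E) = 4416 + 64*E)
k = 1/179 ≈ 0.0055866
(k + L)/(A(143, 8) - 21138) = (1/179 - 14174)/((4416 + 64*8) - 21138) = -2537145/(179*((4416 + 512) - 21138)) = -2537145/(179*(4928 - 21138)) = -2537145/179/(-16210) = -2537145/179*(-1/16210) = 507429/580318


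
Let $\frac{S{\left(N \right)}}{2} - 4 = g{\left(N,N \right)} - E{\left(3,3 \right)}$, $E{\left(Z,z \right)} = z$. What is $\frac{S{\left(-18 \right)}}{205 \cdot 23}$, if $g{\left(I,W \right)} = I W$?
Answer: $\frac{130}{943} \approx 0.13786$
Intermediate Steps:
$S{\left(N \right)} = 2 + 2 N^{2}$ ($S{\left(N \right)} = 8 + 2 \left(N N - 3\right) = 8 + 2 \left(N^{2} - 3\right) = 8 + 2 \left(-3 + N^{2}\right) = 8 + \left(-6 + 2 N^{2}\right) = 2 + 2 N^{2}$)
$\frac{S{\left(-18 \right)}}{205 \cdot 23} = \frac{2 + 2 \left(-18\right)^{2}}{205 \cdot 23} = \frac{2 + 2 \cdot 324}{4715} = \left(2 + 648\right) \frac{1}{4715} = 650 \cdot \frac{1}{4715} = \frac{130}{943}$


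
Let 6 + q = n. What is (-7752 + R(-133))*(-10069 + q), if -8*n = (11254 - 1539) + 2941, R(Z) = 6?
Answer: 90295122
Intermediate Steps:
n = -1582 (n = -((11254 - 1539) + 2941)/8 = -(9715 + 2941)/8 = -1/8*12656 = -1582)
q = -1588 (q = -6 - 1582 = -1588)
(-7752 + R(-133))*(-10069 + q) = (-7752 + 6)*(-10069 - 1588) = -7746*(-11657) = 90295122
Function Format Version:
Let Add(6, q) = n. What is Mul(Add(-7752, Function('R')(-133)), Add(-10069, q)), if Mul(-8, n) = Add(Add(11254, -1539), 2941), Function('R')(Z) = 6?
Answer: 90295122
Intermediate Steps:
n = -1582 (n = Mul(Rational(-1, 8), Add(Add(11254, -1539), 2941)) = Mul(Rational(-1, 8), Add(9715, 2941)) = Mul(Rational(-1, 8), 12656) = -1582)
q = -1588 (q = Add(-6, -1582) = -1588)
Mul(Add(-7752, Function('R')(-133)), Add(-10069, q)) = Mul(Add(-7752, 6), Add(-10069, -1588)) = Mul(-7746, -11657) = 90295122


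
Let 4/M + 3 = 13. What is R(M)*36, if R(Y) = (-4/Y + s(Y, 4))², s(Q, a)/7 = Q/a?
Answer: 77841/25 ≈ 3113.6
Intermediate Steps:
M = ⅖ (M = 4/(-3 + 13) = 4/10 = 4*(⅒) = ⅖ ≈ 0.40000)
s(Q, a) = 7*Q/a (s(Q, a) = 7*(Q/a) = 7*Q/a)
R(Y) = (-4/Y + 7*Y/4)²
R(M)*36 = ((-16 + 7*(⅖)²)²/(16*(⅖)²))*36 = ((1/16)*(25/4)*(-16 + 7*(4/25))²)*36 = ((1/16)*(25/4)*(-16 + 28/25)²)*36 = ((1/16)*(25/4)*(-372/25)²)*36 = ((1/16)*(25/4)*(138384/625))*36 = (8649/100)*36 = 77841/25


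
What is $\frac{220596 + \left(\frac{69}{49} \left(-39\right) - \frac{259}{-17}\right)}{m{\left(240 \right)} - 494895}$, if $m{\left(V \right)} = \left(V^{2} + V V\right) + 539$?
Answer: $- \frac{45930853}{78959237} \approx -0.5817$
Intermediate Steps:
$m{\left(V \right)} = 539 + 2 V^{2}$ ($m{\left(V \right)} = \left(V^{2} + V^{2}\right) + 539 = 2 V^{2} + 539 = 539 + 2 V^{2}$)
$\frac{220596 + \left(\frac{69}{49} \left(-39\right) - \frac{259}{-17}\right)}{m{\left(240 \right)} - 494895} = \frac{220596 + \left(\frac{69}{49} \left(-39\right) - \frac{259}{-17}\right)}{\left(539 + 2 \cdot 240^{2}\right) - 494895} = \frac{220596 + \left(69 \cdot \frac{1}{49} \left(-39\right) - - \frac{259}{17}\right)}{\left(539 + 2 \cdot 57600\right) - 494895} = \frac{220596 + \left(\frac{69}{49} \left(-39\right) + \frac{259}{17}\right)}{\left(539 + 115200\right) - 494895} = \frac{220596 + \left(- \frac{2691}{49} + \frac{259}{17}\right)}{115739 - 494895} = \frac{220596 - \frac{33056}{833}}{-379156} = \frac{183723412}{833} \left(- \frac{1}{379156}\right) = - \frac{45930853}{78959237}$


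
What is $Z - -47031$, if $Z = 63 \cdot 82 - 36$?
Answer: $52161$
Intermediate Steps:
$Z = 5130$ ($Z = 5166 - 36 = 5130$)
$Z - -47031 = 5130 - -47031 = 5130 + 47031 = 52161$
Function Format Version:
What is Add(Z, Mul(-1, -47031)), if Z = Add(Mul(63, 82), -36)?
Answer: 52161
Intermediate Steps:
Z = 5130 (Z = Add(5166, -36) = 5130)
Add(Z, Mul(-1, -47031)) = Add(5130, Mul(-1, -47031)) = Add(5130, 47031) = 52161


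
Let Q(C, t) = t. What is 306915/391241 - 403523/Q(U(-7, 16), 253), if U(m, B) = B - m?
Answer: -157797092548/98983973 ≈ -1594.2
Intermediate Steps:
306915/391241 - 403523/Q(U(-7, 16), 253) = 306915/391241 - 403523/253 = -157797092548/98983973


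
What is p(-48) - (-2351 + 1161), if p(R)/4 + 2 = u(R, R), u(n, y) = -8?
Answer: 1150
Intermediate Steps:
p(R) = -40 (p(R) = -8 + 4*(-8) = -8 - 32 = -40)
p(-48) - (-2351 + 1161) = -40 - (-2351 + 1161) = -40 - 1*(-1190) = -40 + 1190 = 1150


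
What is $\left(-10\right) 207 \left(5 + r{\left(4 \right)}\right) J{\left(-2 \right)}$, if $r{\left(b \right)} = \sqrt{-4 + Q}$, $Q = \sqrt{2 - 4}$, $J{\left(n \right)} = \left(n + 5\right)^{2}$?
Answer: $-93150 - 18630 \sqrt{-4 + i \sqrt{2}} \approx -99639.0 - 37821.0 i$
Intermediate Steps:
$J{\left(n \right)} = \left(5 + n\right)^{2}$
$Q = i \sqrt{2}$ ($Q = \sqrt{-2} = i \sqrt{2} \approx 1.4142 i$)
$r{\left(b \right)} = \sqrt{-4 + i \sqrt{2}}$
$\left(-10\right) 207 \left(5 + r{\left(4 \right)}\right) J{\left(-2 \right)} = \left(-10\right) 207 \left(5 + \sqrt{-4 + i \sqrt{2}}\right) \left(5 - 2\right)^{2} = - 2070 \left(5 + \sqrt{-4 + i \sqrt{2}}\right) 3^{2} = - 2070 \left(5 + \sqrt{-4 + i \sqrt{2}}\right) 9 = - 2070 \left(45 + 9 \sqrt{-4 + i \sqrt{2}}\right) = -93150 - 18630 \sqrt{-4 + i \sqrt{2}}$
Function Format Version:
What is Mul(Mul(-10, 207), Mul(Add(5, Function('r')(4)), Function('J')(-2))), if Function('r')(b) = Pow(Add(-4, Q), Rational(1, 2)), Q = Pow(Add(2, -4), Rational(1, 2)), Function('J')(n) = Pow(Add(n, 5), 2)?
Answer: Add(-93150, Mul(-18630, Pow(Add(-4, Mul(I, Pow(2, Rational(1, 2)))), Rational(1, 2)))) ≈ Add(-99639., Mul(-37821., I))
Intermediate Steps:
Function('J')(n) = Pow(Add(5, n), 2)
Q = Mul(I, Pow(2, Rational(1, 2))) (Q = Pow(-2, Rational(1, 2)) = Mul(I, Pow(2, Rational(1, 2))) ≈ Mul(1.4142, I))
Function('r')(b) = Pow(Add(-4, Mul(I, Pow(2, Rational(1, 2)))), Rational(1, 2))
Mul(Mul(-10, 207), Mul(Add(5, Function('r')(4)), Function('J')(-2))) = Mul(Mul(-10, 207), Mul(Add(5, Pow(Add(-4, Mul(I, Pow(2, Rational(1, 2)))), Rational(1, 2))), Pow(Add(5, -2), 2))) = Mul(-2070, Mul(Add(5, Pow(Add(-4, Mul(I, Pow(2, Rational(1, 2)))), Rational(1, 2))), Pow(3, 2))) = Mul(-2070, Mul(Add(5, Pow(Add(-4, Mul(I, Pow(2, Rational(1, 2)))), Rational(1, 2))), 9)) = Mul(-2070, Add(45, Mul(9, Pow(Add(-4, Mul(I, Pow(2, Rational(1, 2)))), Rational(1, 2))))) = Add(-93150, Mul(-18630, Pow(Add(-4, Mul(I, Pow(2, Rational(1, 2)))), Rational(1, 2))))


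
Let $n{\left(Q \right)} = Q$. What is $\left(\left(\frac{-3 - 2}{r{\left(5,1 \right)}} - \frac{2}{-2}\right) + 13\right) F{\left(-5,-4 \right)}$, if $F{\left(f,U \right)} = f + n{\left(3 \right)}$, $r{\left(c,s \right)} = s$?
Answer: $-18$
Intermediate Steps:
$F{\left(f,U \right)} = 3 + f$ ($F{\left(f,U \right)} = f + 3 = 3 + f$)
$\left(\left(\frac{-3 - 2}{r{\left(5,1 \right)}} - \frac{2}{-2}\right) + 13\right) F{\left(-5,-4 \right)} = \left(\left(\frac{-3 - 2}{1} - \frac{2}{-2}\right) + 13\right) \left(3 - 5\right) = \left(\left(\left(-5\right) 1 - -1\right) + 13\right) \left(-2\right) = \left(\left(-5 + 1\right) + 13\right) \left(-2\right) = \left(-4 + 13\right) \left(-2\right) = 9 \left(-2\right) = -18$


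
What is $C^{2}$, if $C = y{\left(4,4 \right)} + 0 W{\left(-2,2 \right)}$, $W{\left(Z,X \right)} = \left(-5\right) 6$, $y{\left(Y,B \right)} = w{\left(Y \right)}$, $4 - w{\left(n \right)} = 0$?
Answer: $16$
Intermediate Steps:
$w{\left(n \right)} = 4$ ($w{\left(n \right)} = 4 - 0 = 4 + 0 = 4$)
$y{\left(Y,B \right)} = 4$
$W{\left(Z,X \right)} = -30$
$C = 4$ ($C = 4 + 0 \left(-30\right) = 4 + 0 = 4$)
$C^{2} = 4^{2} = 16$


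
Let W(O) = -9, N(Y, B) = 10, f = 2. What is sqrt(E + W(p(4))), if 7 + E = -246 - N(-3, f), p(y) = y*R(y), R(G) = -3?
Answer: 4*I*sqrt(17) ≈ 16.492*I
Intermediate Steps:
p(y) = -3*y (p(y) = y*(-3) = -3*y)
E = -263 (E = -7 + (-246 - 1*10) = -7 + (-246 - 10) = -7 - 256 = -263)
sqrt(E + W(p(4))) = sqrt(-263 - 9) = sqrt(-272) = 4*I*sqrt(17)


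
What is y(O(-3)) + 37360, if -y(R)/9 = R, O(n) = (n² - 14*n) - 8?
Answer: 36973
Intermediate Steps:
O(n) = -8 + n² - 14*n
y(R) = -9*R
y(O(-3)) + 37360 = -9*(-8 + (-3)² - 14*(-3)) + 37360 = -9*(-8 + 9 + 42) + 37360 = -9*43 + 37360 = -387 + 37360 = 36973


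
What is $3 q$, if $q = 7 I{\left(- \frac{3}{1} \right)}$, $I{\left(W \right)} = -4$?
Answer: $-84$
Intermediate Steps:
$q = -28$ ($q = 7 \left(-4\right) = -28$)
$3 q = 3 \left(-28\right) = -84$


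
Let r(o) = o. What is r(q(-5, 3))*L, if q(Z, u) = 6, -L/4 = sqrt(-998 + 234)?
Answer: -48*I*sqrt(191) ≈ -663.37*I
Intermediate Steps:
L = -8*I*sqrt(191) (L = -4*sqrt(-998 + 234) = -8*I*sqrt(191) ≈ -110.56*I)
r(q(-5, 3))*L = 6*(-8*I*sqrt(191)) = -48*I*sqrt(191)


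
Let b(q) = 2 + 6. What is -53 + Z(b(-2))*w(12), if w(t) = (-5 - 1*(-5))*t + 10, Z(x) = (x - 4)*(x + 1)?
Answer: 307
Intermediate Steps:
b(q) = 8
Z(x) = (1 + x)*(-4 + x) (Z(x) = (-4 + x)*(1 + x) = (1 + x)*(-4 + x))
w(t) = 10 (w(t) = (-5 + 5)*t + 10 = 0*t + 10 = 0 + 10 = 10)
-53 + Z(b(-2))*w(12) = -53 + (-4 + 8² - 3*8)*10 = -53 + (-4 + 64 - 24)*10 = -53 + 36*10 = -53 + 360 = 307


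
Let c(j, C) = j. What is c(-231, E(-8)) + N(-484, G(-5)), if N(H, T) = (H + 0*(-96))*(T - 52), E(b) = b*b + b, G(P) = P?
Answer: 27357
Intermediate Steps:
E(b) = b + b² (E(b) = b² + b = b + b²)
N(H, T) = H*(-52 + T) (N(H, T) = (H + 0)*(-52 + T) = H*(-52 + T))
c(-231, E(-8)) + N(-484, G(-5)) = -231 - 484*(-52 - 5) = -231 - 484*(-57) = -231 + 27588 = 27357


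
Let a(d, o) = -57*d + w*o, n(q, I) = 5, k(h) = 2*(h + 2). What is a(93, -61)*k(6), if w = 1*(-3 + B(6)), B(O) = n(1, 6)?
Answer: -86768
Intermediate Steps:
k(h) = 4 + 2*h (k(h) = 2*(2 + h) = 4 + 2*h)
B(O) = 5
w = 2 (w = 1*(-3 + 5) = 1*2 = 2)
a(d, o) = -57*d + 2*o
a(93, -61)*k(6) = (-57*93 + 2*(-61))*(4 + 2*6) = (-5301 - 122)*(4 + 12) = -5423*16 = -86768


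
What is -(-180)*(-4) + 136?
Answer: -584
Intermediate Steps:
-(-180)*(-4) + 136 = -36*20 + 136 = -720 + 136 = -584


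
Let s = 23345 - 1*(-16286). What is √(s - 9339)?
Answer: 2*√7573 ≈ 174.05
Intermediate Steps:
s = 39631 (s = 23345 + 16286 = 39631)
√(s - 9339) = √(39631 - 9339) = √30292 = 2*√7573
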